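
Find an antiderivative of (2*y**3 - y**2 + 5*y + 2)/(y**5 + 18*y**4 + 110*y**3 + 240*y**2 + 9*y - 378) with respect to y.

Factor the denominator: (y - 1)*(y + 3)**2*(y + 6)*(y + 7).
Partial-fraction decomposition: -6/(y + 7) + 496/(63*(y + 6)) - 271/(144*(y + 3)) + 19/(12*(y + 3)**2) + 1/(112*(y - 1)).
Integrate each term; A/(y−a) gives A·log|y−a|; A/(y−a)² gives −A/(y−a).

log(y - 1)/112 - 271*log(y + 3)/144 + 496*log(y + 6)/63 - 6*log(y + 7) - 19/(12*y + 36) + C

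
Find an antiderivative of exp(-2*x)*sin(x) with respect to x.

Let I denote the integral. Integrate by parts with u = sin(x), dv = exp(-2*x) dx, so v = -exp(-2*x)/2: I = -exp(-2*x)*sin(x)/2 + (1/2)·∫ exp(-2*x)*cos(x) dx.
Apply parts again with u = cos(x), dv = exp(-2*x) dx: ∫ exp(-2*x)*cos(x) dx = -exp(-2*x)*cos(x)/2 − (1/2)·I. Substituting back brings back I: I = -exp(-2*x)*sin(x)/2 - exp(-2*x)*cos(x)/4 − (1/4)·I.
Solving for I: (1 + 1/4)·I equals the remaining terms, so I = (4/5)·(-exp(-2*x)*sin(x)/2 - exp(-2*x)*cos(x)/4).

-2*exp(-2*x)*sin(x)/5 - exp(-2*x)*cos(x)/5 + C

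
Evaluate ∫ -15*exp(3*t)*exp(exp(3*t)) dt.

-5*exp(exp(3*t)) + C

Let u = exp(3*t), so du = (3*exp(3*t)) dt.
Rewriting, the integral becomes -5·∫ e^u du = -5·e^u.
Substituting back, u = exp(3*t).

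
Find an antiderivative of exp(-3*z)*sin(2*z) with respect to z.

Let I denote the integral. Integrate by parts with u = sin(2*z), dv = exp(-3*z) dz, so v = -exp(-3*z)/3: I = -exp(-3*z)*sin(2*z)/3 + (2/3)·∫ exp(-3*z)*cos(2*z) dz.
Apply parts again with u = cos(2*z), dv = exp(-3*z) dz: ∫ exp(-3*z)*cos(2*z) dz = -exp(-3*z)*cos(2*z)/3 − (2/3)·I. Substituting back brings back I: I = -exp(-3*z)*sin(2*z)/3 - 2*exp(-3*z)*cos(2*z)/9 − (4/9)·I.
Solving for I: (1 + 4/9)·I equals the remaining terms, so I = (9/13)·(-exp(-3*z)*sin(2*z)/3 - 2*exp(-3*z)*cos(2*z)/9).

-3*exp(-3*z)*sin(2*z)/13 - 2*exp(-3*z)*cos(2*z)/13 + C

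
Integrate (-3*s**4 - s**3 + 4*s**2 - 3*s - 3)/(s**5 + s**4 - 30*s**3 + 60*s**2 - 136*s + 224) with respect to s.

Factor the denominator: (s - 4)*(s - 2)*(s + 7)*(s**2 + 4).
Partial-fraction decomposition: -(1247*s + 1818)/(4240*(s**2 + 4)) - 6646/(5247*(s + 7)) + 49/(144*(s - 2)) - 783/(440*(s - 4)).
Integrate each term; A/(s−a) gives A·log|s−a|; the (Bs+D)/(s²+p²) term gives a log and an atan.

-783*log(s - 4)/440 + 49*log(s - 2)/144 - 6646*log(s + 7)/5247 - 1247*log(s**2 + 4)/8480 - 909*atan(s/2)/4240 + C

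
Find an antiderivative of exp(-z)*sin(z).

Let I denote the integral. Integrate by parts with u = sin(z), dv = exp(-z) dz, so v = -exp(-z): I = -exp(-z)*sin(z) + ∫ exp(-z)*cos(z) dz.
Apply parts again with u = cos(z), dv = exp(-z) dz: ∫ exp(-z)*cos(z) dz = -exp(-z)*cos(z) − I. Substituting back brings back I: I = -exp(-z)*sin(z) - exp(-z)*cos(z) − I.
Solving for I: (1 + 1)·I equals the remaining terms, so I = (1/2)·(-exp(-z)*sin(z) - exp(-z)*cos(z)).

-exp(-z)*sin(z)/2 - exp(-z)*cos(z)/2 + C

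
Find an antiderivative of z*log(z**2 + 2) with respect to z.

Let u = z**2 + 2, so du = (2*z) dz.
The integral becomes (1/2)·∫ log(u) du; integrate by parts with u′=log(u), dv′=du.

z**2*log(z**2 + 2)/2 - z**2/2 + log(z**2 + 2) + C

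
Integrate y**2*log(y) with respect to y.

Use integration by parts with u = log(y), dv = y**2 dy.
Then du = 1/y dy and v = y**3/3.

y**3*log(y)/3 - y**3/9 + C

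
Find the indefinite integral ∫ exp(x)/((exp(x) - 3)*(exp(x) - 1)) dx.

Let u = e^x, du = e^x dx.
The integral becomes ∫ du/((u-1)(u-3)); decompose into partial fractions.

log(exp(x) - 3)/2 - log(exp(x) - 1)/2 + C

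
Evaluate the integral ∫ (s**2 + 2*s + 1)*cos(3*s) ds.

s**2*sin(3*s)/3 + 2*s*sin(3*s)/3 + 2*s*cos(3*s)/9 + 7*sin(3*s)/27 + 2*cos(3*s)/9 + C

Use integration by parts with u = s**2 + 2*s + 1, dv = cos(3*s) ds, so v = sin(3*s)/3.
Apply parts 2 times (tabular method): alternate signs, differentiate u down to 0, integrate dv up.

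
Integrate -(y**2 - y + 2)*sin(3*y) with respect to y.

Use integration by parts with u = y**2 - y + 2, dv = -sin(3*y) dy, so v = cos(3*y)/3.
Apply parts 2 times (tabular method): alternate signs, differentiate u down to 0, integrate dv up.

y**2*cos(3*y)/3 - 2*y*sin(3*y)/9 - y*cos(3*y)/3 + sin(3*y)/9 + 16*cos(3*y)/27 + C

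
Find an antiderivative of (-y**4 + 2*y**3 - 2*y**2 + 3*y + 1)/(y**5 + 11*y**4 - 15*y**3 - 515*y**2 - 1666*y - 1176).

Factor the denominator: (y - 7)*(y + 1)*(y + 4)*(y + 6)*(y + 7).
Partial-fraction decomposition: -3205/(252*(y + 7)) + 1817/(130*(y + 6)) - 427/(198*(y + 4)) + 7/(720*(y + 1)) - 1791/(16016*(y - 7)).
Integrate each term: A/(y−a) contributes A·log|y−a|.

-1791*log(y - 7)/16016 + 7*log(y + 1)/720 - 427*log(y + 4)/198 + 1817*log(y + 6)/130 - 3205*log(y + 7)/252 + C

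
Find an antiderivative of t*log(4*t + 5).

t**2*log(4*t + 5)/2 - t**2/4 + 5*t/8 - 25*log(4*t + 5)/32 + C

Use integration by parts with u = log(4*t + 5), dv = t dt.
Then du = 4/(4*t + 5) dt and v = t**2/2.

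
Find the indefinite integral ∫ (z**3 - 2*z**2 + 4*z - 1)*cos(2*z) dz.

Use integration by parts with u = z**3 - 2*z**2 + 4*z - 1, dv = cos(2*z) dz, so v = sin(2*z)/2.
Apply parts 3 times (tabular method): alternate signs, differentiate u down to 0, integrate dv up.

z**3*sin(2*z)/2 - z**2*sin(2*z) + 3*z**2*cos(2*z)/4 + 5*z*sin(2*z)/4 - z*cos(2*z) + 5*cos(2*z)/8 + C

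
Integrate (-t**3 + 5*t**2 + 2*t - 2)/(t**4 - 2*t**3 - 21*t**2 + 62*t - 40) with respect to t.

11*log(t - 4)/27 - log(t - 2) + 2*log(t - 1)/9 - 17*log(t + 5)/27 + C

Factor the denominator: (t - 4)*(t - 2)*(t - 1)*(t + 5).
Partial-fraction decomposition: -17/(27*(t + 5)) + 2/(9*(t - 1)) - 1/(t - 2) + 11/(27*(t - 4)).
Integrate each term: A/(t−a) contributes A·log|t−a|.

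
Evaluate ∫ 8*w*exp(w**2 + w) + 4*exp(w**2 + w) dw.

4*exp(w**2 + w) + C

Let u = w**2 + w, so du = (2*w + 1) dw.
Rewriting, the integral becomes 4·∫ e^u du = 4·e^u.
Substituting back, u = w**2 + w.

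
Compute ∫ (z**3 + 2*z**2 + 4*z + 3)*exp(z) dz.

Use integration by parts with u = z**3 + 2*z**2 + 4*z + 3, dv = exp(z) dz, so v = exp(z).
Apply parts 3 times (tabular method): alternate signs, differentiate u down to 0, integrate dv up.

(z**3 - z**2 + 6*z - 3)*exp(z) + C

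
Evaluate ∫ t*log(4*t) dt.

t**2*(log(t) + 2*log(2))/2 - t**2/4 + C

Use integration by parts with u = log(4*t), dv = t dt.
Then du = 1/t dt and v = t**2/2.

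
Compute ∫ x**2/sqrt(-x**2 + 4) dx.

-x*sqrt(-x**2 + 4)/2 + 2*asin(x/2) + C

Substitute x = 2·sin(θ), so dx = 2·cos(θ) dθ and the radical becomes sqrt(-x**2 + 4) = 2·cos(θ) by the Pythagorean identity.
Integrate the resulting trig expression in θ, then back-substitute θ = asin(x/2), sin(θ) = x/2, cos(θ) = sqrt(-x**2 + 4)/2 (absorbing any constant into C).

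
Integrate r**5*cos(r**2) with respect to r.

Let u = r², du = 2r dr; rewrite as (1/2)∫ u^2·cos(1u) du.
Now integrate by parts 2 times.

r**4*sin(r**2)/2 + r**2*cos(r**2) - sin(r**2) + C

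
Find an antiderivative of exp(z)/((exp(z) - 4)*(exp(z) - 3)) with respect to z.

log(exp(z) - 4) - log(exp(z) - 3) + C

Let u = e^z, du = e^z dz.
The integral becomes ∫ du/((u-4)(u-3)); decompose into partial fractions.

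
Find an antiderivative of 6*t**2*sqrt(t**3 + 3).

Let u = t**3 + 3, so du = (3*t**2) dt.
Rewriting, the integral becomes 2·∫ √u du = 2·(2/3)u^(3/2).
Substituting back, u = t**3 + 3.

4*(t**3 + 3)**(3/2)/3 + C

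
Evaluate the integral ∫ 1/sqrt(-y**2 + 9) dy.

Substitute y = 3·sin(θ), so dy = 3·cos(θ) dθ and the radical becomes sqrt(-y**2 + 9) = 3·cos(θ) by the Pythagorean identity.
Integrate the resulting trig expression in θ, then back-substitute θ = asin(y/3), sin(θ) = y/3, cos(θ) = sqrt(-y**2 + 9)/3 (absorbing any constant into C).

asin(y/3) + C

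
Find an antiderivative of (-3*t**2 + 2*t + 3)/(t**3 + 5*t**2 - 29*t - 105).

-31*log(t - 5)/48 + 15*log(t + 3)/16 - 79*log(t + 7)/24 + C

Factor the denominator: (t - 5)*(t + 3)*(t + 7).
Partial-fraction decomposition: -79/(24*(t + 7)) + 15/(16*(t + 3)) - 31/(48*(t - 5)).
Integrate each term: A/(t−a) contributes A·log|t−a|.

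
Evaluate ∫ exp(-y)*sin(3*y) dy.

Let I denote the integral. Integrate by parts with u = sin(3*y), dv = exp(-y) dy, so v = -exp(-y): I = -exp(-y)*sin(3*y) + 3·∫ exp(-y)*cos(3*y) dy.
Apply parts again with u = cos(3*y), dv = exp(-y) dy: ∫ exp(-y)*cos(3*y) dy = -exp(-y)*cos(3*y) − 3·I. Substituting back brings back I: I = -exp(-y)*sin(3*y) - 3*exp(-y)*cos(3*y) − 9·I.
Solving for I: (1 + 9)·I equals the remaining terms, so I = (1/10)·(-exp(-y)*sin(3*y) - 3*exp(-y)*cos(3*y)).

-exp(-y)*sin(3*y)/10 - 3*exp(-y)*cos(3*y)/10 + C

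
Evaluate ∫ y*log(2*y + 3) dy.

y**2*log(2*y + 3)/2 - y**2/4 + 3*y/4 - 9*log(2*y + 3)/8 + C

Use integration by parts with u = log(2*y + 3), dv = y dy.
Then du = 2/(2*y + 3) dy and v = y**2/2.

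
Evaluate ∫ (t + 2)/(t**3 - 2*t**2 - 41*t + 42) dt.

Factor the denominator: (t - 7)*(t - 1)*(t + 6).
Partial-fraction decomposition: -4/(91*(t + 6)) - 1/(14*(t - 1)) + 3/(26*(t - 7)).
Integrate each term: A/(t−a) contributes A·log|t−a|.

3*log(t - 7)/26 - log(t - 1)/14 - 4*log(t + 6)/91 + C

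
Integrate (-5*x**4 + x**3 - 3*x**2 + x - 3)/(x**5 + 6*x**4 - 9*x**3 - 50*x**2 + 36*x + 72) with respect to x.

-2473*log(x - 2)/2880 - 13*log(x + 1)/90 + 31*log(x + 3)/10 - 2271*log(x + 6)/320 + 17/(24*x - 48) + C

Factor the denominator: (x - 2)**2*(x + 1)*(x + 3)*(x + 6).
Partial-fraction decomposition: -2271/(320*(x + 6)) + 31/(10*(x + 3)) - 13/(90*(x + 1)) - 2473/(2880*(x - 2)) - 17/(24*(x - 2)**2).
Integrate each term; A/(x−a) gives A·log|x−a|; A/(x−a)² gives −A/(x−a).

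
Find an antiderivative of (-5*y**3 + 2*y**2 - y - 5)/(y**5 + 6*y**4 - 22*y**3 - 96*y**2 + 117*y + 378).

Factor the denominator: (y - 3)**2*(y + 2)*(y + 3)*(y + 7).
Partial-fraction decomposition: 363/(400*(y + 7)) - 151/(144*(y + 3)) + 9/(25*(y + 2)) - 197/(900*(y - 3)) - 5/(12*(y - 3)**2).
Integrate each term; A/(y−a) gives A·log|y−a|; A/(y−a)² gives −A/(y−a).

-197*log(y - 3)/900 + 9*log(y + 2)/25 - 151*log(y + 3)/144 + 363*log(y + 7)/400 + 5/(12*y - 36) + C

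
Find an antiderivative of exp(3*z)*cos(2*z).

2*exp(3*z)*sin(2*z)/13 + 3*exp(3*z)*cos(2*z)/13 + C

Let I denote the integral. Integrate by parts with u = cos(2*z), dv = exp(3*z) dz, so v = exp(3*z)/3: I = exp(3*z)*cos(2*z)/3 + (2/3)·∫ exp(3*z)*sin(2*z) dz.
Apply parts again with u = sin(2*z), dv = exp(3*z) dz: ∫ exp(3*z)*sin(2*z) dz = exp(3*z)*sin(2*z)/3 − (2/3)·I. Substituting back brings back I: I = 2*exp(3*z)*sin(2*z)/9 + exp(3*z)*cos(2*z)/3 − (4/9)·I.
Solving for I: (1 + 4/9)·I equals the remaining terms, so I = (9/13)·(2*exp(3*z)*sin(2*z)/9 + exp(3*z)*cos(2*z)/3).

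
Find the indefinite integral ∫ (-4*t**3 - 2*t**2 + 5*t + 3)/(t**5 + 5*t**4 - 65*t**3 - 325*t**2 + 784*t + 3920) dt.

Factor the denominator: (t - 7)*(t - 4)*(t + 4)*(t + 5)*(t + 7).
Partial-fraction decomposition: 207/(154*(t + 7)) - 107/(54*(t + 5)) + 69/(88*(t + 4)) + 265/(2376*(t - 4)) - 179/(693*(t - 7)).
Integrate each term: A/(t−a) contributes A·log|t−a|.

-179*log(t - 7)/693 + 265*log(t - 4)/2376 + 69*log(t + 4)/88 - 107*log(t + 5)/54 + 207*log(t + 7)/154 + C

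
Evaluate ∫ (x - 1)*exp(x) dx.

(x - 2)*exp(x) + C

Use integration by parts with u = x - 1, dv = exp(x) dx, so v = exp(x).
Apply parts 1 times (tabular method): alternate signs, differentiate u down to 0, integrate dv up.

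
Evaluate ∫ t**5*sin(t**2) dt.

Let u = t², du = 2t dt; rewrite as (1/2)∫ u^2·sin(1u) du.
Now integrate by parts 2 times.

-t**4*cos(t**2)/2 + t**2*sin(t**2) + cos(t**2) + C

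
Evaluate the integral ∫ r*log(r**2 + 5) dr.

r**2*log(r**2 + 5)/2 - r**2/2 + 5*log(r**2 + 5)/2 + C

Let u = r**2 + 5, so du = (2*r) dr.
The integral becomes (1/2)·∫ log(u) du; integrate by parts with u′=log(u), dv′=du.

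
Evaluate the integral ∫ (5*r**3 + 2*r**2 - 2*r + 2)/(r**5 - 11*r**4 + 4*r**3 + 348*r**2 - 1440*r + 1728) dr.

571*log(r - 6)/72 - 58*log(r - 4)/25 - 149*log(r - 3)/27 - 497*log(r + 6)/5400 + 173/(10*r - 40) + C

Factor the denominator: (r - 6)*(r - 4)**2*(r - 3)*(r + 6).
Partial-fraction decomposition: -497/(5400*(r + 6)) - 149/(27*(r - 3)) - 58/(25*(r - 4)) - 173/(10*(r - 4)**2) + 571/(72*(r - 6)).
Integrate each term; A/(r−a) gives A·log|r−a|; A/(r−a)² gives −A/(r−a).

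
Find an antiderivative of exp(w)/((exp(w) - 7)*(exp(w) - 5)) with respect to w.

Let u = e^w, du = e^w dw.
The integral becomes ∫ du/((u-5)(u-7)); decompose into partial fractions.

log(exp(w) - 7)/2 - log(exp(w) - 5)/2 + C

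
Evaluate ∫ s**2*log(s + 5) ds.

Use integration by parts with u = log(s + 5), dv = s**2 ds.
Then du = 1/(s + 5) ds and v = s**3/3.

s**3*log(s + 5)/3 - s**3/9 + 5*s**2/6 - 25*s/3 + 125*log(s + 5)/3 + C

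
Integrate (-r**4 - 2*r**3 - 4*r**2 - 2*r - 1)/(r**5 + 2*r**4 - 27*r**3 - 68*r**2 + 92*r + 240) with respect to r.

-493*log(r - 5)/756 + 53*log(r - 2)/360 - 13*log(r + 2)/56 + 29*log(r + 3)/20 - 185*log(r + 4)/108 + C

Factor the denominator: (r - 5)*(r - 2)*(r + 2)*(r + 3)*(r + 4).
Partial-fraction decomposition: -185/(108*(r + 4)) + 29/(20*(r + 3)) - 13/(56*(r + 2)) + 53/(360*(r - 2)) - 493/(756*(r - 5)).
Integrate each term: A/(r−a) contributes A·log|r−a|.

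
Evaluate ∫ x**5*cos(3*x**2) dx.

x**4*sin(3*x**2)/6 + x**2*cos(3*x**2)/9 - sin(3*x**2)/27 + C

Let u = x², du = 2x dx; rewrite as (1/2)∫ u^2·cos(3u) du.
Now integrate by parts 2 times.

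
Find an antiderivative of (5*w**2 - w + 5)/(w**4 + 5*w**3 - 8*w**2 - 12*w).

-5*log(w)/12 + 23*log(w - 2)/48 + 11*log(w + 1)/15 - 191*log(w + 6)/240 + C

Factor the denominator: w*(w - 2)*(w + 1)*(w + 6).
Partial-fraction decomposition: -191/(240*(w + 6)) + 11/(15*(w + 1)) + 23/(48*(w - 2)) - 5/(12*w).
Integrate each term: A/(w−a) contributes A·log|w−a|.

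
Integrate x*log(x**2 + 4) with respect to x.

Let u = x**2 + 4, so du = (2*x) dx.
The integral becomes (1/2)·∫ log(u) du; integrate by parts with u′=log(u), dv′=du.

x**2*log(x**2 + 4)/2 - x**2/2 + 2*log(x**2 + 4) + C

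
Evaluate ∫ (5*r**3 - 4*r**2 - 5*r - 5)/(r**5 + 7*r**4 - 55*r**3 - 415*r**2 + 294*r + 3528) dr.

Factor the denominator: (r - 7)*(r - 3)*(r + 4)*(r + 6)*(r + 7).
Partial-fraction decomposition: -627/(140*(r + 7)) + 1199/(234*(r + 6)) - 123/(154*(r + 4)) - 79/(2520*(r - 3)) + 1479/(8008*(r - 7)).
Integrate each term: A/(r−a) contributes A·log|r−a|.

1479*log(r - 7)/8008 - 79*log(r - 3)/2520 - 123*log(r + 4)/154 + 1199*log(r + 6)/234 - 627*log(r + 7)/140 + C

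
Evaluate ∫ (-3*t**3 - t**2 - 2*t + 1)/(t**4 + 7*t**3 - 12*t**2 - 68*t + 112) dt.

Factor the denominator: (t - 2)**2*(t + 4)*(t + 7).
Partial-fraction decomposition: -995/(243*(t + 7)) + 185/(108*(t + 4)) - 601/(972*(t - 2)) - 31/(54*(t - 2)**2).
Integrate each term; A/(t−a) gives A·log|t−a|; A/(t−a)² gives −A/(t−a).

-601*log(t - 2)/972 + 185*log(t + 4)/108 - 995*log(t + 7)/243 + 31/(54*t - 108) + C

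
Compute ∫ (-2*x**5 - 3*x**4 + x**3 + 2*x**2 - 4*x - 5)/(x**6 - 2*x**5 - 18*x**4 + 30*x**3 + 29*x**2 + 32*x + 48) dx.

-2741*log(x - 4)/680 + 701*log(x - 3)/280 - log(x + 1)/120 - 1259*log(x + 4)/2856 - log(x**2 + 1)/85 - 27*atan(x)/170 + C

Factor the denominator: (x - 4)*(x - 3)*(x + 1)*(x + 4)*(x**2 + 1).
Partial-fraction decomposition: -(4*x + 27)/(170*(x**2 + 1)) - 1259/(2856*(x + 4)) - 1/(120*(x + 1)) + 701/(280*(x - 3)) - 2741/(680*(x - 4)).
Integrate each term; A/(x−a) gives A·log|x−a|; the (Bx+D)/(x²+p²) term gives a log and an atan.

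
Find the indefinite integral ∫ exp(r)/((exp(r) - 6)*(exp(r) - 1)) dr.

Let u = e^r, du = e^r dr.
The integral becomes ∫ du/((u-1)(u-6)); decompose into partial fractions.

log(exp(r) - 6)/5 - log(exp(r) - 1)/5 + C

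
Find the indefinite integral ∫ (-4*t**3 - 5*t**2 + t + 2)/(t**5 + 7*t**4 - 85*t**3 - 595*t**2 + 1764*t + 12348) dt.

-402*log(t - 7)/637 + 259*log(t - 6)/507 + 170*log(t + 6)/39 - 35101*log(t + 7)/8281 + 561/(91*t + 637) + C

Factor the denominator: (t - 7)*(t - 6)*(t + 6)*(t + 7)**2.
Partial-fraction decomposition: -35101/(8281*(t + 7)) - 561/(91*(t + 7)**2) + 170/(39*(t + 6)) + 259/(507*(t - 6)) - 402/(637*(t - 7)).
Integrate each term; A/(t−a) gives A·log|t−a|; A/(t−a)² gives −A/(t−a).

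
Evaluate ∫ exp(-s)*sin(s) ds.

-exp(-s)*sin(s)/2 - exp(-s)*cos(s)/2 + C

Let I denote the integral. Integrate by parts with u = sin(s), dv = exp(-s) ds, so v = -exp(-s): I = -exp(-s)*sin(s) + ∫ exp(-s)*cos(s) ds.
Apply parts again with u = cos(s), dv = exp(-s) ds: ∫ exp(-s)*cos(s) ds = -exp(-s)*cos(s) − I. Substituting back brings back I: I = -exp(-s)*sin(s) - exp(-s)*cos(s) − I.
Solving for I: (1 + 1)·I equals the remaining terms, so I = (1/2)·(-exp(-s)*sin(s) - exp(-s)*cos(s)).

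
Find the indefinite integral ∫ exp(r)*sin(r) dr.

exp(r)*sin(r)/2 - exp(r)*cos(r)/2 + C

Let I denote the integral. Integrate by parts with u = sin(r), dv = exp(r) dr, so v = exp(r): I = exp(r)*sin(r) − ∫ exp(r)*cos(r) dr.
Apply parts again with u = cos(r), dv = exp(r) dr: ∫ exp(r)*cos(r) dr = exp(r)*cos(r) + I. Substituting back brings back I: I = exp(r)*sin(r) - exp(r)*cos(r) − I.
Solving for I: (1 + 1)·I equals the remaining terms, so I = (1/2)·(exp(r)*sin(r) - exp(r)*cos(r)).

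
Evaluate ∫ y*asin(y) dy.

Use integration by parts with u = arcsin(y), dv = y dy.
Then du = 1/sqrt(-y**2 + 1) dy.

y**2*asin(y)/2 + y*sqrt(-y**2 + 1)/4 - asin(y)/4 + C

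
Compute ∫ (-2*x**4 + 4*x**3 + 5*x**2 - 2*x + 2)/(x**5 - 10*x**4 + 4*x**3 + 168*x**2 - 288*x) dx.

-log(x)/144 - 12991*log(x - 6)/7200 + 3*log(x - 2)/32 - 113*log(x + 4)/400 + 779/(120*x - 720) + C

Factor the denominator: x*(x - 6)**2*(x - 2)*(x + 4).
Partial-fraction decomposition: -113/(400*(x + 4)) + 3/(32*(x - 2)) - 12991/(7200*(x - 6)) - 779/(120*(x - 6)**2) - 1/(144*x).
Integrate each term; A/(x−a) gives A·log|x−a|; A/(x−a)² gives −A/(x−a).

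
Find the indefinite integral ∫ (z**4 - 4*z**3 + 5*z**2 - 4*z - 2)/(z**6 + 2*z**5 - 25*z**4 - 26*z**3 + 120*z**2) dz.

-133*log(z)/3600 + 31*log(z - 4)/1008 + 3*log(z - 2)/140 + 122*log(z + 3)/315 - 634*log(z + 5)/1575 + 1/(60*z) + C

Factor the denominator: z**2*(z - 4)*(z - 2)*(z + 3)*(z + 5).
Partial-fraction decomposition: -634/(1575*(z + 5)) + 122/(315*(z + 3)) + 3/(140*(z - 2)) + 31/(1008*(z - 4)) - 133/(3600*z) - 1/(60*z**2).
Integrate each term; A/(z−a) gives A·log|z−a|; A/(z−a)² gives −A/(z−a).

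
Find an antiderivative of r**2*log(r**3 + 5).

Let u = r**3 + 5, so du = (3*r**2) dr.
The integral becomes (1/3)·∫ log(u) du; integrate by parts with u′=log(u), dv′=du.

r**3*log(r**3 + 5)/3 - r**3/3 + 5*log(r**3 + 5)/3 + C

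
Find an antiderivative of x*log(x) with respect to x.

x**2*log(x)/2 - x**2/4 + C

Use integration by parts with u = log(x), dv = x dx.
Then du = 1/x dx and v = x**2/2.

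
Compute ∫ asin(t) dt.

Use integration by parts with u = arcsin(t), dv = dt.
Then du = 1/sqrt(-t**2 + 1) dt.

t*asin(t) + sqrt(-t**2 + 1) + C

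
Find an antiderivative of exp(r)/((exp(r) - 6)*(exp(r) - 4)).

log(exp(r) - 6)/2 - log(exp(r) - 4)/2 + C

Let u = e^r, du = e^r dr.
The integral becomes ∫ du/((u-6)(u-4)); decompose into partial fractions.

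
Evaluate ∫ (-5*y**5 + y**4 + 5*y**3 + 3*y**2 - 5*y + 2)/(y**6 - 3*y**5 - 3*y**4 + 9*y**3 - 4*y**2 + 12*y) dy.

Factor the denominator: y*(y - 3)*(y - 2)*(y + 2)*(y**2 + 1).
Partial-fraction decomposition: -3*(y + 3)/(10*(y**2 + 1)) - 4/(5*(y + 2)) + 5/(2*(y - 2)) - 197/(30*(y - 3)) + 1/(6*y).
Integrate each term; A/(y−a) gives A·log|y−a|; the (By+D)/(y²+p²) term gives a log and an atan.

log(y)/6 - 197*log(y - 3)/30 + 5*log(y - 2)/2 - 4*log(y + 2)/5 - 3*log(y**2 + 1)/20 - 9*atan(y)/10 + C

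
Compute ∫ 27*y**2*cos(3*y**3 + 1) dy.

3*sin(3*y**3 + 1) + C

Let u = 3*y**3 + 1, so du = (9*y**2) dy.
Rewriting, the integral becomes 3·∫ cos(u) du = 3·sin(u).
Substituting back, u = 3*y**3 + 1.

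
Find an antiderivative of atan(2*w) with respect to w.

w*atan(2*w) - log(4*w**2 + 1)/4 + C

Use integration by parts with u = arctan(2*w), dv = dw.
Then du = 2/(4*w**2 + 1) dw.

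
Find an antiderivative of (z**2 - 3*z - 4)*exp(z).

Use integration by parts with u = z**2 - 3*z - 4, dv = exp(z) dz, so v = exp(z).
Apply parts 2 times (tabular method): alternate signs, differentiate u down to 0, integrate dv up.

(z**2 - 5*z + 1)*exp(z) + C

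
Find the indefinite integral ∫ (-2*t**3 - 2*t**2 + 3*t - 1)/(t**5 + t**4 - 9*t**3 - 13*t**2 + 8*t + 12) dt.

Factor the denominator: (t - 3)*(t - 1)*(t + 1)*(t + 2)**2.
Partial-fraction decomposition: 172/(225*(t + 2)) - 1/(15*(t + 2)**2) - 1/(2*(t + 1)) + 1/(18*(t - 1)) - 8/(25*(t - 3)).
Integrate each term; A/(t−a) gives A·log|t−a|; A/(t−a)² gives −A/(t−a).

-8*log(t - 3)/25 + log(t - 1)/18 - log(t + 1)/2 + 172*log(t + 2)/225 + 1/(15*t + 30) + C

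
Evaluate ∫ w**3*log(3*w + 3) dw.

Use integration by parts with u = log(3*w + 3), dv = w**3 dw.
Then du = 3/(3*w + 3) dw and v = w**4/4.

w**4*log(3*w + 3)/4 - w**4/16 + w**3/12 - w**2/8 + w/4 - log(w + 1)/4 + C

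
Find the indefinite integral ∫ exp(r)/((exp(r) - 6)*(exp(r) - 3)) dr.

log(exp(r) - 6)/3 - log(exp(r) - 3)/3 + C

Let u = e^r, du = e^r dr.
The integral becomes ∫ du/((u-3)(u-6)); decompose into partial fractions.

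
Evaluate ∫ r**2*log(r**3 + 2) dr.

r**3*log(r**3 + 2)/3 - r**3/3 + 2*log(r**3 + 2)/3 + C

Let u = r**3 + 2, so du = (3*r**2) dr.
The integral becomes (1/3)·∫ log(u) du; integrate by parts with u′=log(u), dv′=du.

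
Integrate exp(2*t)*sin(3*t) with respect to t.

2*exp(2*t)*sin(3*t)/13 - 3*exp(2*t)*cos(3*t)/13 + C

Let I denote the integral. Integrate by parts with u = sin(3*t), dv = exp(2*t) dt, so v = exp(2*t)/2: I = exp(2*t)*sin(3*t)/2 − (3/2)·∫ exp(2*t)*cos(3*t) dt.
Apply parts again with u = cos(3*t), dv = exp(2*t) dt: ∫ exp(2*t)*cos(3*t) dt = exp(2*t)*cos(3*t)/2 + (3/2)·I. Substituting back brings back I: I = exp(2*t)*sin(3*t)/2 - 3*exp(2*t)*cos(3*t)/4 − (9/4)·I.
Solving for I: (1 + 9/4)·I equals the remaining terms, so I = (4/13)·(exp(2*t)*sin(3*t)/2 - 3*exp(2*t)*cos(3*t)/4).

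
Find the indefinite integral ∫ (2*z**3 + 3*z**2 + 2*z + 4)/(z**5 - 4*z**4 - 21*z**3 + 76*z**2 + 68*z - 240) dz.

Factor the denominator: (z - 5)*(z - 3)*(z - 2)*(z + 2)*(z + 4).
Partial-fraction decomposition: -1/(9*(z + 4)) + 1/(70*(z + 2)) + 1/(2*(z - 2)) - 13/(10*(z - 3)) + 113/(126*(z - 5)).
Integrate each term: A/(z−a) contributes A·log|z−a|.

113*log(z - 5)/126 - 13*log(z - 3)/10 + log(z - 2)/2 + log(z + 2)/70 - log(z + 4)/9 + C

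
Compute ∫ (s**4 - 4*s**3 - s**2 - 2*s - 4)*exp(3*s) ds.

Use integration by parts with u = s**4 - 4*s**3 - s**2 - 2*s - 4, dv = exp(3*s) ds, so v = exp(3*s)/3.
Apply parts 4 times (tabular method): alternate signs, differentiate u down to 0, integrate dv up.

(27*s**4 - 144*s**3 + 117*s**2 - 132*s - 64)*exp(3*s)/81 + C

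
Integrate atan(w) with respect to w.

w*atan(w) - log(w**2 + 1)/2 + C

Use integration by parts with u = arctan(w), dv = dw.
Then du = 1/(w**2 + 1) dw.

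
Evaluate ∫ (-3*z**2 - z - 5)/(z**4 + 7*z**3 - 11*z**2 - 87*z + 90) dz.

-35*log(z - 3)/144 + 3*log(z - 1)/28 - 25*log(z + 5)/16 + 107*log(z + 6)/63 + C

Factor the denominator: (z - 3)*(z - 1)*(z + 5)*(z + 6).
Partial-fraction decomposition: 107/(63*(z + 6)) - 25/(16*(z + 5)) + 3/(28*(z - 1)) - 35/(144*(z - 3)).
Integrate each term: A/(z−a) contributes A·log|z−a|.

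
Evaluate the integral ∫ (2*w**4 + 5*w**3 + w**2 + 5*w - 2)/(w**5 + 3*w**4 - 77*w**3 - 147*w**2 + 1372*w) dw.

-log(w)/686 + 6599*log(w - 7)/4116 - 433*log(w - 4)/726 + 165119*log(w + 7)/166012 + 3099/(1078*w + 7546) + C

Factor the denominator: w*(w - 7)*(w - 4)*(w + 7)**2.
Partial-fraction decomposition: 165119/(166012*(w + 7)) - 3099/(1078*(w + 7)**2) - 433/(726*(w - 4)) + 6599/(4116*(w - 7)) - 1/(686*w).
Integrate each term; A/(w−a) gives A·log|w−a|; A/(w−a)² gives −A/(w−a).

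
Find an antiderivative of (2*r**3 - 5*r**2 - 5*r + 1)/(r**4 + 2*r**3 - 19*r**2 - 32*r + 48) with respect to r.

Factor the denominator: (r - 4)*(r - 1)*(r + 3)*(r + 4).
Partial-fraction decomposition: 187/(40*(r + 4)) - 83/(28*(r + 3)) + 7/(60*(r - 1)) + 29/(168*(r - 4)).
Integrate each term: A/(r−a) contributes A·log|r−a|.

29*log(r - 4)/168 + 7*log(r - 1)/60 - 83*log(r + 3)/28 + 187*log(r + 4)/40 + C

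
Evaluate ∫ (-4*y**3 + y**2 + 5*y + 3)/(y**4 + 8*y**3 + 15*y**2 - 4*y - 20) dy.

5*log(y - 1)/54 + 47*log(y + 2)/9 - 503*log(y + 5)/54 + 29/(9*y + 18) + C

Factor the denominator: (y - 1)*(y + 2)**2*(y + 5).
Partial-fraction decomposition: -503/(54*(y + 5)) + 47/(9*(y + 2)) - 29/(9*(y + 2)**2) + 5/(54*(y - 1)).
Integrate each term; A/(y−a) gives A·log|y−a|; A/(y−a)² gives −A/(y−a).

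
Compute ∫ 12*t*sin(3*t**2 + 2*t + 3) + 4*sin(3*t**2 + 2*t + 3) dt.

-2*cos(3*t**2 + 2*t + 3) + C

Let u = 3*t**2 + 2*t + 3, so du = (6*t + 2) dt.
Rewriting, the integral becomes 2·∫ sin(u) du = 2·-cos(u).
Substituting back, u = 3*t**2 + 2*t + 3.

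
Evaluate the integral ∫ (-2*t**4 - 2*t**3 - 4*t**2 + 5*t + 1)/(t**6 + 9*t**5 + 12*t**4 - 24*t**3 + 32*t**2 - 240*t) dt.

Factor the denominator: t*(t - 2)*(t + 5)*(t + 6)*(t**2 + 4).
Partial-fraction decomposition: -(103*t + 297)/(2320*(t**2 + 4)) + 2333/(1920*(t + 6)) - 1124/(1015*(t + 5)) - 53/(896*(t - 2)) - 1/(240*t).
Integrate each term; A/(t−a) gives A·log|t−a|; the (Bt+D)/(t²+p²) term gives a log and an atan.

-log(t)/240 - 53*log(t - 2)/896 - 1124*log(t + 5)/1015 + 2333*log(t + 6)/1920 - 103*log(t**2 + 4)/4640 - 297*atan(t/2)/4640 + C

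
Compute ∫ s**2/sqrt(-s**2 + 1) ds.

Substitute s = sin(θ), so ds = cos(θ) dθ and the radical becomes sqrt(-s**2 + 1) = cos(θ) by the Pythagorean identity.
Integrate the resulting trig expression in θ, then back-substitute θ = asin(s), sin(θ) = s, cos(θ) = sqrt(-s**2 + 1) (absorbing any constant into C).

-s*sqrt(-s**2 + 1)/2 + asin(s)/2 + C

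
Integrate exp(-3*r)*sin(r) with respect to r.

Let I denote the integral. Integrate by parts with u = sin(r), dv = exp(-3*r) dr, so v = -exp(-3*r)/3: I = -exp(-3*r)*sin(r)/3 + (1/3)·∫ exp(-3*r)*cos(r) dr.
Apply parts again with u = cos(r), dv = exp(-3*r) dr: ∫ exp(-3*r)*cos(r) dr = -exp(-3*r)*cos(r)/3 − (1/3)·I. Substituting back brings back I: I = -exp(-3*r)*sin(r)/3 - exp(-3*r)*cos(r)/9 − (1/9)·I.
Solving for I: (1 + 1/9)·I equals the remaining terms, so I = (9/10)·(-exp(-3*r)*sin(r)/3 - exp(-3*r)*cos(r)/9).

-3*exp(-3*r)*sin(r)/10 - exp(-3*r)*cos(r)/10 + C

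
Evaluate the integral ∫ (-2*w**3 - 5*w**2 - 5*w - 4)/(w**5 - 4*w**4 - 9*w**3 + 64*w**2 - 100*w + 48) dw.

-59*log(w - 3)/7 + 61*log(w - 2)/9 + 8*log(w - 1)/5 + 16*log(w + 4)/315 - 25/(3*w - 6) + C

Factor the denominator: (w - 3)*(w - 2)**2*(w - 1)*(w + 4).
Partial-fraction decomposition: 16/(315*(w + 4)) + 8/(5*(w - 1)) + 61/(9*(w - 2)) + 25/(3*(w - 2)**2) - 59/(7*(w - 3)).
Integrate each term; A/(w−a) gives A·log|w−a|; A/(w−a)² gives −A/(w−a).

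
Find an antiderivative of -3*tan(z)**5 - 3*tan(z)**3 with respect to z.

Let u = tan(z), so du = (tan(z)**2 + 1) dz.
Rewriting, the integral becomes -3·∫ u^3 du = -3·u^4/4.
Substituting back, u = tan(z).

-3*tan(z)**4/4 + C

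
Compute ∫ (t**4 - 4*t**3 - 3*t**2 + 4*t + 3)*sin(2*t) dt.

Use integration by parts with u = t**4 - 4*t**3 - 3*t**2 + 4*t + 3, dv = sin(2*t) dt, so v = -cos(2*t)/2.
Apply parts 4 times (tabular method): alternate signs, differentiate u down to 0, integrate dv up.

-t**4*cos(2*t)/2 + t**3*sin(2*t) + 2*t**3*cos(2*t) - 3*t**2*sin(2*t) + 3*t**2*cos(2*t) - 3*t*sin(2*t) - 5*t*cos(2*t) + 5*sin(2*t)/2 - 3*cos(2*t) + C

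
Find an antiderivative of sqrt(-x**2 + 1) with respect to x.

x*sqrt(-x**2 + 1)/2 + asin(x)/2 + C

Substitute x = sin(θ), so dx = cos(θ) dθ and the radical becomes sqrt(-x**2 + 1) = cos(θ) by the Pythagorean identity.
Integrate the resulting trig expression in θ, then back-substitute θ = asin(x), sin(θ) = x, cos(θ) = sqrt(-x**2 + 1) (absorbing any constant into C).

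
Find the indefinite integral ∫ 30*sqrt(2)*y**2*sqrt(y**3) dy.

Let u = 2*y**3, so du = (6*y**2) dy.
Rewriting, the integral becomes 5·∫ √u du = 5·(2/3)u^(3/2).
Substituting back, u = 2*y**3.

20*sqrt(2)*(y**3)**(3/2)/3 + C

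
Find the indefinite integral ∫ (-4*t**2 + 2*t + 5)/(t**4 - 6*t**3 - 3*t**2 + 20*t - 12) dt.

Factor the denominator: (t - 6)*(t - 1)**2*(t + 2).
Partial-fraction decomposition: 5/(24*(t + 2)) + 32/(75*(t - 1)) - 1/(5*(t - 1)**2) - 127/(200*(t - 6)).
Integrate each term; A/(t−a) gives A·log|t−a|; A/(t−a)² gives −A/(t−a).

-127*log(t - 6)/200 + 32*log(t - 1)/75 + 5*log(t + 2)/24 + 1/(5*t - 5) + C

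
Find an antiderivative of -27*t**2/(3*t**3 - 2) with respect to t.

Let u = 3*t**3 - 2, so du = (9*t**2) dt.
Rewriting, the integral becomes -3·∫ 1/u du = -3·log(u).
Substituting back, u = 3*t**3 - 2.

-3*log(3*t**3 - 2) + C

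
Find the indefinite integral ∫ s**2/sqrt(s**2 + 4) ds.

s*sqrt(s**2 + 4)/2 - 2*log(s + sqrt(s**2 + 4)) + C

Substitute s = 2·tan(θ), so ds = 2·sec(θ)^2 dθ and the radical becomes sqrt(s**2 + 4) = 2·sec(θ) by the Pythagorean identity.
Integrate the resulting trig expression in θ, then back-substitute tan(θ) = s/2, sec(θ) = sqrt(s**2 + 4)/2 (absorbing any constant into C).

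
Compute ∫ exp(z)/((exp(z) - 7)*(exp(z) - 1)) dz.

log(exp(z) - 7)/6 - log(exp(z) - 1)/6 + C

Let u = e^z, du = e^z dz.
The integral becomes ∫ du/((u-1)(u-7)); decompose into partial fractions.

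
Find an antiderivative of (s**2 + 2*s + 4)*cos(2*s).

Use integration by parts with u = s**2 + 2*s + 4, dv = cos(2*s) ds, so v = sin(2*s)/2.
Apply parts 2 times (tabular method): alternate signs, differentiate u down to 0, integrate dv up.

s**2*sin(2*s)/2 + s*sin(2*s) + s*cos(2*s)/2 + 7*sin(2*s)/4 + cos(2*s)/2 + C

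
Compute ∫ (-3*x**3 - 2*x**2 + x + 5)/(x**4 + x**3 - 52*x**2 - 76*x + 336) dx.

-223*log(x - 7)/143 + 5*log(x - 2)/48 + 161*log(x + 4)/132 - 575*log(x + 6)/208 + C

Factor the denominator: (x - 7)*(x - 2)*(x + 4)*(x + 6).
Partial-fraction decomposition: -575/(208*(x + 6)) + 161/(132*(x + 4)) + 5/(48*(x - 2)) - 223/(143*(x - 7)).
Integrate each term: A/(x−a) contributes A·log|x−a|.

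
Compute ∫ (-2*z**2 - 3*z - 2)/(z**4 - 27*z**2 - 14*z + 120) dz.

-67*log(z - 5)/216 + 8*log(z - 2)/45 - 11*log(z + 3)/40 + 11*log(z + 4)/27 + C

Factor the denominator: (z - 5)*(z - 2)*(z + 3)*(z + 4).
Partial-fraction decomposition: 11/(27*(z + 4)) - 11/(40*(z + 3)) + 8/(45*(z - 2)) - 67/(216*(z - 5)).
Integrate each term: A/(z−a) contributes A·log|z−a|.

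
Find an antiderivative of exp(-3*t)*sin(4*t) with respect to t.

-3*exp(-3*t)*sin(4*t)/25 - 4*exp(-3*t)*cos(4*t)/25 + C

Let I denote the integral. Integrate by parts with u = sin(4*t), dv = exp(-3*t) dt, so v = -exp(-3*t)/3: I = -exp(-3*t)*sin(4*t)/3 + (4/3)·∫ exp(-3*t)*cos(4*t) dt.
Apply parts again with u = cos(4*t), dv = exp(-3*t) dt: ∫ exp(-3*t)*cos(4*t) dt = -exp(-3*t)*cos(4*t)/3 − (4/3)·I. Substituting back brings back I: I = -exp(-3*t)*sin(4*t)/3 - 4*exp(-3*t)*cos(4*t)/9 − (16/9)·I.
Solving for I: (1 + 16/9)·I equals the remaining terms, so I = (9/25)·(-exp(-3*t)*sin(4*t)/3 - 4*exp(-3*t)*cos(4*t)/9).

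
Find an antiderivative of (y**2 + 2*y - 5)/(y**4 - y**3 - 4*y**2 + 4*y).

Factor the denominator: y*(y - 2)*(y - 1)*(y + 2).
Partial-fraction decomposition: 5/(24*(y + 2)) + 2/(3*(y - 1)) + 3/(8*(y - 2)) - 5/(4*y).
Integrate each term: A/(y−a) contributes A·log|y−a|.

-5*log(y)/4 + 3*log(y - 2)/8 + 2*log(y - 1)/3 + 5*log(y + 2)/24 + C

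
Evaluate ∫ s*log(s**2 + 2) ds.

s**2*log(s**2 + 2)/2 - s**2/2 + log(s**2 + 2) + C

Let u = s**2 + 2, so du = (2*s) ds.
The integral becomes (1/2)·∫ log(u) du; integrate by parts with u′=log(u), dv′=du.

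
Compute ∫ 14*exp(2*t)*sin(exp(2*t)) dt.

Let u = exp(2*t), so du = (2*exp(2*t)) dt.
Rewriting, the integral becomes 7·∫ sin(u) du = 7·-cos(u).
Substituting back, u = exp(2*t).

-7*cos(exp(2*t)) + C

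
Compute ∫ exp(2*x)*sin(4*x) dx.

Let I denote the integral. Integrate by parts with u = sin(4*x), dv = exp(2*x) dx, so v = exp(2*x)/2: I = exp(2*x)*sin(4*x)/2 − 2·∫ exp(2*x)*cos(4*x) dx.
Apply parts again with u = cos(4*x), dv = exp(2*x) dx: ∫ exp(2*x)*cos(4*x) dx = exp(2*x)*cos(4*x)/2 + 2·I. Substituting back brings back I: I = exp(2*x)*sin(4*x)/2 - exp(2*x)*cos(4*x) − 4·I.
Solving for I: (1 + 4)·I equals the remaining terms, so I = (1/5)·(exp(2*x)*sin(4*x)/2 - exp(2*x)*cos(4*x)).

exp(2*x)*sin(4*x)/10 - exp(2*x)*cos(4*x)/5 + C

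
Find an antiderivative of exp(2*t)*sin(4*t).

exp(2*t)*sin(4*t)/10 - exp(2*t)*cos(4*t)/5 + C

Let I denote the integral. Integrate by parts with u = sin(4*t), dv = exp(2*t) dt, so v = exp(2*t)/2: I = exp(2*t)*sin(4*t)/2 − 2·∫ exp(2*t)*cos(4*t) dt.
Apply parts again with u = cos(4*t), dv = exp(2*t) dt: ∫ exp(2*t)*cos(4*t) dt = exp(2*t)*cos(4*t)/2 + 2·I. Substituting back brings back I: I = exp(2*t)*sin(4*t)/2 - exp(2*t)*cos(4*t) − 4·I.
Solving for I: (1 + 4)·I equals the remaining terms, so I = (1/5)·(exp(2*t)*sin(4*t)/2 - exp(2*t)*cos(4*t)).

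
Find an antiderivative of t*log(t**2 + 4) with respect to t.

t**2*log(t**2 + 4)/2 - t**2/2 + 2*log(t**2 + 4) + C

Let u = t**2 + 4, so du = (2*t) dt.
The integral becomes (1/2)·∫ log(u) du; integrate by parts with u′=log(u), dv′=du.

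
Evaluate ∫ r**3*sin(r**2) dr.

Let u = r², du = 2r dr; rewrite as (1/2)∫ u^1·sin(1u) du.
Now integrate by parts 1 time.

-r**2*cos(r**2)/2 + sin(r**2)/2 + C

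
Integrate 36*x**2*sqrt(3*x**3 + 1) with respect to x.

Let u = 3*x**3 + 1, so du = (9*x**2) dx.
Rewriting, the integral becomes 4·∫ √u du = 4·(2/3)u^(3/2).
Substituting back, u = 3*x**3 + 1.

8*(3*x**3 + 1)**(3/2)/3 + C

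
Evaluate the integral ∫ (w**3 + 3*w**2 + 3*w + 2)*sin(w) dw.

Use integration by parts with u = w**3 + 3*w**2 + 3*w + 2, dv = sin(w) dw, so v = -cos(w).
Apply parts 3 times (tabular method): alternate signs, differentiate u down to 0, integrate dv up.

-w**3*cos(w) + 3*w**2*sin(w) - 3*w**2*cos(w) + 6*w*sin(w) + 3*w*cos(w) - 3*sin(w) + 4*cos(w) + C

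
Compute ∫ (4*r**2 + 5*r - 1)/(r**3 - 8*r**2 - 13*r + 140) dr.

Factor the denominator: (r - 7)*(r - 5)*(r + 4).
Partial-fraction decomposition: 43/(99*(r + 4)) - 62/(9*(r - 5)) + 115/(11*(r - 7)).
Integrate each term: A/(r−a) contributes A·log|r−a|.

115*log(r - 7)/11 - 62*log(r - 5)/9 + 43*log(r + 4)/99 + C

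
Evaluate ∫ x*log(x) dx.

Use integration by parts with u = log(x), dv = x dx.
Then du = 1/x dx and v = x**2/2.

x**2*log(x)/2 - x**2/4 + C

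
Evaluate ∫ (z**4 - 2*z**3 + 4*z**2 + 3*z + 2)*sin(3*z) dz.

-z**4*cos(3*z)/3 + 4*z**3*sin(3*z)/9 + 2*z**3*cos(3*z)/3 - 2*z**2*sin(3*z)/3 - 8*z**2*cos(3*z)/9 + 16*z*sin(3*z)/27 - 13*z*cos(3*z)/9 + 13*sin(3*z)/27 - 38*cos(3*z)/81 + C

Use integration by parts with u = z**4 - 2*z**3 + 4*z**2 + 3*z + 2, dv = sin(3*z) dz, so v = -cos(3*z)/3.
Apply parts 4 times (tabular method): alternate signs, differentiate u down to 0, integrate dv up.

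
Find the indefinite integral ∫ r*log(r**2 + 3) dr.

Let u = r**2 + 3, so du = (2*r) dr.
The integral becomes (1/2)·∫ log(u) du; integrate by parts with u′=log(u), dv′=du.

r**2*log(r**2 + 3)/2 - r**2/2 + 3*log(r**2 + 3)/2 + C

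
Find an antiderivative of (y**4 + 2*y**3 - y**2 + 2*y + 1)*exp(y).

(y**4 - 2*y**3 + 5*y**2 - 8*y + 9)*exp(y) + C

Use integration by parts with u = y**4 + 2*y**3 - y**2 + 2*y + 1, dv = exp(y) dy, so v = exp(y).
Apply parts 4 times (tabular method): alternate signs, differentiate u down to 0, integrate dv up.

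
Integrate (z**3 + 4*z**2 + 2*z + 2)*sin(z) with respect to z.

-z**3*cos(z) + 3*z**2*sin(z) - 4*z**2*cos(z) + 8*z*sin(z) + 4*z*cos(z) - 4*sin(z) + 6*cos(z) + C

Use integration by parts with u = z**3 + 4*z**2 + 2*z + 2, dv = sin(z) dz, so v = -cos(z).
Apply parts 3 times (tabular method): alternate signs, differentiate u down to 0, integrate dv up.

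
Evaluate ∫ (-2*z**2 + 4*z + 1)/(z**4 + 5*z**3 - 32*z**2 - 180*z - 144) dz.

Factor the denominator: (z - 6)*(z + 1)*(z + 4)*(z + 6).
Partial-fraction decomposition: 19/(24*(z + 6)) - 47/(60*(z + 4)) + 1/(21*(z + 1)) - 47/(840*(z - 6)).
Integrate each term: A/(z−a) contributes A·log|z−a|.

-47*log(z - 6)/840 + log(z + 1)/21 - 47*log(z + 4)/60 + 19*log(z + 6)/24 + C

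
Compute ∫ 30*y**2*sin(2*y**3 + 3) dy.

-5*cos(2*y**3 + 3) + C

Let u = 2*y**3 + 3, so du = (6*y**2) dy.
Rewriting, the integral becomes 5·∫ sin(u) du = 5·-cos(u).
Substituting back, u = 2*y**3 + 3.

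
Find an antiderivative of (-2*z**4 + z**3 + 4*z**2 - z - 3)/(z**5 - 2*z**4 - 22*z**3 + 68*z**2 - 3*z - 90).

-173*log(z - 3)/256 - 13*log(z - 2)/21 + log(z + 1)/192 - 1273*log(z + 5)/1792 + 105/(32*z - 96) + C

Factor the denominator: (z - 3)**2*(z - 2)*(z + 1)*(z + 5).
Partial-fraction decomposition: -1273/(1792*(z + 5)) + 1/(192*(z + 1)) - 13/(21*(z - 2)) - 173/(256*(z - 3)) - 105/(32*(z - 3)**2).
Integrate each term; A/(z−a) gives A·log|z−a|; A/(z−a)² gives −A/(z−a).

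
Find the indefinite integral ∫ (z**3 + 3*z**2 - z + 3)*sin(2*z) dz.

-z**3*cos(2*z)/2 + 3*z**2*sin(2*z)/4 - 3*z**2*cos(2*z)/2 + 3*z*sin(2*z)/2 + 5*z*cos(2*z)/4 - 5*sin(2*z)/8 - 3*cos(2*z)/4 + C

Use integration by parts with u = z**3 + 3*z**2 - z + 3, dv = sin(2*z) dz, so v = -cos(2*z)/2.
Apply parts 3 times (tabular method): alternate signs, differentiate u down to 0, integrate dv up.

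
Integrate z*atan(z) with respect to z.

z**2*atan(z)/2 - z/2 + atan(z)/2 + C

Use integration by parts with u = arctan(z), dv = z dz.
Then du = 1/(z**2 + 1) dz.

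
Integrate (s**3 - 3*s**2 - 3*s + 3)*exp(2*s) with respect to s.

(4*s**3 - 18*s**2 + 6*s + 9)*exp(2*s)/8 + C

Use integration by parts with u = s**3 - 3*s**2 - 3*s + 3, dv = exp(2*s) ds, so v = exp(2*s)/2.
Apply parts 3 times (tabular method): alternate signs, differentiate u down to 0, integrate dv up.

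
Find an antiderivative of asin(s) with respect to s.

s*asin(s) + sqrt(-s**2 + 1) + C

Use integration by parts with u = arcsin(s), dv = ds.
Then du = 1/sqrt(-s**2 + 1) ds.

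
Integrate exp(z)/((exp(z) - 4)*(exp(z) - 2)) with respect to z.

log(exp(z) - 4)/2 - log(exp(z) - 2)/2 + C

Let u = e^z, du = e^z dz.
The integral becomes ∫ du/((u-4)(u-2)); decompose into partial fractions.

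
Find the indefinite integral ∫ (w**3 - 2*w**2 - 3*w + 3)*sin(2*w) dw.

-w**3*cos(2*w)/2 + 3*w**2*sin(2*w)/4 + w**2*cos(2*w) - w*sin(2*w) + 9*w*cos(2*w)/4 - 9*sin(2*w)/8 - 2*cos(2*w) + C

Use integration by parts with u = w**3 - 2*w**2 - 3*w + 3, dv = sin(2*w) dw, so v = -cos(2*w)/2.
Apply parts 3 times (tabular method): alternate signs, differentiate u down to 0, integrate dv up.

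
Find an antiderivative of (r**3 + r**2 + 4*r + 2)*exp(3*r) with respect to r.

Use integration by parts with u = r**3 + r**2 + 4*r + 2, dv = exp(3*r) dr, so v = exp(3*r)/3.
Apply parts 3 times (tabular method): alternate signs, differentiate u down to 0, integrate dv up.

(3*r**3 + 12*r + 2)*exp(3*r)/9 + C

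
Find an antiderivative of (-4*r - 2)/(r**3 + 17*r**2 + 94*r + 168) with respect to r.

Factor the denominator: (r + 4)*(r + 6)*(r + 7).
Partial-fraction decomposition: 26/(3*(r + 7)) - 11/(r + 6) + 7/(3*(r + 4)).
Integrate each term: A/(r−a) contributes A·log|r−a|.

7*log(r + 4)/3 - 11*log(r + 6) + 26*log(r + 7)/3 + C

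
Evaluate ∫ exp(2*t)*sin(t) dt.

2*exp(2*t)*sin(t)/5 - exp(2*t)*cos(t)/5 + C

Let I denote the integral. Integrate by parts with u = sin(t), dv = exp(2*t) dt, so v = exp(2*t)/2: I = exp(2*t)*sin(t)/2 − (1/2)·∫ exp(2*t)*cos(t) dt.
Apply parts again with u = cos(t), dv = exp(2*t) dt: ∫ exp(2*t)*cos(t) dt = exp(2*t)*cos(t)/2 + (1/2)·I. Substituting back brings back I: I = exp(2*t)*sin(t)/2 - exp(2*t)*cos(t)/4 − (1/4)·I.
Solving for I: (1 + 1/4)·I equals the remaining terms, so I = (4/5)·(exp(2*t)*sin(t)/2 - exp(2*t)*cos(t)/4).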